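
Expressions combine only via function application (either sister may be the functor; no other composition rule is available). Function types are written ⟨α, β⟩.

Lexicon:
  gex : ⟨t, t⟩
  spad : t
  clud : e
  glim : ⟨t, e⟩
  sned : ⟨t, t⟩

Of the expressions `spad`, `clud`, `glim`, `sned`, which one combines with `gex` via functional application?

spad — combines: gex : ⟨t, t⟩ takes spad : t as argument, giving t.
clud : e — neither side's domain matches the other.
glim : ⟨t, e⟩ — neither side's domain matches the other.
sned : ⟨t, t⟩ — neither side's domain matches the other.

spad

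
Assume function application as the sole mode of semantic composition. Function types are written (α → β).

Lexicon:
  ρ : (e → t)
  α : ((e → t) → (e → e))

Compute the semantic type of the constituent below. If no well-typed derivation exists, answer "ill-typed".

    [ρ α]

(e → e)

At [ρ α], α : ((e → t) → (e → e)) takes ρ : (e → t), giving (e → e).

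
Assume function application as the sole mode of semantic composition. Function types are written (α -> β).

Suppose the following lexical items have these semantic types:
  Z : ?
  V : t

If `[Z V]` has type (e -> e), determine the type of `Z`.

(t -> (e -> e))

[Z V] is required to be (e -> e). V : t cannot yield (e -> e) as functor, so Z : (t -> (e -> e)).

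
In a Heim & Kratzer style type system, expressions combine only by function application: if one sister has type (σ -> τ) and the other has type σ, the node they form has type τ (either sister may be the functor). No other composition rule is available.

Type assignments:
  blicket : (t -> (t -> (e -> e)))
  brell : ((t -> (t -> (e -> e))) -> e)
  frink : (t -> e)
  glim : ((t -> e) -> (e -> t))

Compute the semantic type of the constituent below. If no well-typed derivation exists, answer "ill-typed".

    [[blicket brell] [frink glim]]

t

[blicket brell] — brell of type ((t -> (t -> (e -> e))) -> e) combines with blicket of type (t -> (t -> (e -> e))): type e.
[frink glim] — glim of type ((t -> e) -> (e -> t)) combines with frink of type (t -> e): type (e -> t).
[[blicket brell] [frink glim]] — [frink glim] of type (e -> t) combines with [blicket brell] of type e: type t.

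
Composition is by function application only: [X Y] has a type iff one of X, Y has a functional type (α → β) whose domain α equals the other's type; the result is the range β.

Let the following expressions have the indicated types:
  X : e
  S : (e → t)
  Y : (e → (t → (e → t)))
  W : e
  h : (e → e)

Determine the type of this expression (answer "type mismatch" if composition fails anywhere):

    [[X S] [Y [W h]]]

[X S] — S of type (e → t) combines with X of type e: type t.
[W h] — h of type (e → e) combines with W of type e: type e.
[Y [W h]] — Y of type (e → (t → (e → t))) combines with [W h] of type e: type (t → (e → t)).
[[X S] [Y [W h]]] — [Y [W h]] of type (t → (e → t)) combines with [X S] of type t: type (e → t).

(e → t)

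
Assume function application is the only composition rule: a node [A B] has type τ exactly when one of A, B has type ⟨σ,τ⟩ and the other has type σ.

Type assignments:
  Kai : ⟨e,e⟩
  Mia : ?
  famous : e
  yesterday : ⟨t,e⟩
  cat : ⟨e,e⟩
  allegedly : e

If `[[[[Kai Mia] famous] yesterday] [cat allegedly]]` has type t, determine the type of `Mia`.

[[[[Kai Mia] famous] yesterday] [cat allegedly]] is required to be t. [cat allegedly] : e cannot yield t as functor, so [[[Kai Mia] famous] yesterday] : ⟨e,t⟩.
[[[Kai Mia] famous] yesterday] is required to be ⟨e,t⟩. yesterday : ⟨t,e⟩ cannot yield ⟨e,t⟩ as functor, so [[Kai Mia] famous] : ⟨⟨t,e⟩,⟨e,t⟩⟩.
[[Kai Mia] famous] is required to be ⟨⟨t,e⟩,⟨e,t⟩⟩. famous : e cannot yield ⟨⟨t,e⟩,⟨e,t⟩⟩ as functor, so [Kai Mia] : ⟨e,⟨⟨t,e⟩,⟨e,t⟩⟩⟩.
[Kai Mia] is required to be ⟨e,⟨⟨t,e⟩,⟨e,t⟩⟩⟩. Kai : ⟨e,e⟩ cannot yield ⟨e,⟨⟨t,e⟩,⟨e,t⟩⟩⟩ as functor, so Mia : ⟨⟨e,e⟩,⟨e,⟨⟨t,e⟩,⟨e,t⟩⟩⟩⟩.

⟨⟨e,e⟩,⟨e,⟨⟨t,e⟩,⟨e,t⟩⟩⟩⟩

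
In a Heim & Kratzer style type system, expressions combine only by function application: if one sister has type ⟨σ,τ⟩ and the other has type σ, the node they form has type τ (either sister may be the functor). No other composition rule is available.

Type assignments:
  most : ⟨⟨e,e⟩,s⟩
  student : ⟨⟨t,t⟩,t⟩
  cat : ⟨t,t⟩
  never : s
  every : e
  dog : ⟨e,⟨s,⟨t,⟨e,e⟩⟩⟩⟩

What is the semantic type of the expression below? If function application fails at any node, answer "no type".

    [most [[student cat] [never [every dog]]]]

[student cat]: functor student : ⟨⟨t,t⟩,t⟩, argument cat : ⟨t,t⟩; result t.
[every dog]: functor dog : ⟨e,⟨s,⟨t,⟨e,e⟩⟩⟩⟩, argument every : e; result ⟨s,⟨t,⟨e,e⟩⟩⟩.
[never [every dog]]: functor [every dog] : ⟨s,⟨t,⟨e,e⟩⟩⟩, argument never : s; result ⟨t,⟨e,e⟩⟩.
[[student cat] [never [every dog]]]: functor [never [every dog]] : ⟨t,⟨e,e⟩⟩, argument [student cat] : t; result ⟨e,e⟩.
[most [[student cat] [never [every dog]]]]: functor most : ⟨⟨e,e⟩,s⟩, argument [[student cat] [never [every dog]]] : ⟨e,e⟩; result s.

s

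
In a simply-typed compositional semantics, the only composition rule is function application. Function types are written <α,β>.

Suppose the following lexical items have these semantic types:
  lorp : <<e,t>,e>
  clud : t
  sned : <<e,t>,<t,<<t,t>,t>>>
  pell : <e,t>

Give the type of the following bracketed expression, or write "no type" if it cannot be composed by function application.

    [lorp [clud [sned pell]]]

no type

[sned pell]: sned is <<e,t>,<t,<<t,t>,t>>>, pell is <e,t>; result <t,<<t,t>,t>>.
[clud [sned pell]]: [sned pell] is <t,<<t,t>,t>>, clud is t; result <<t,t>,t>.
[lorp [clud [sned pell]]]: <<e,t>,e> and <<t,t>,t> cannot combine by function application — type clash.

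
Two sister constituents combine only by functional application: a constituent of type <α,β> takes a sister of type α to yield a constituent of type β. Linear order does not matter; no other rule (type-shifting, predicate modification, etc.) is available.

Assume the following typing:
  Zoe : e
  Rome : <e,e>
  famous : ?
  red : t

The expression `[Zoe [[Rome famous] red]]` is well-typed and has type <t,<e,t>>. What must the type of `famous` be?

<<e,e>,<t,<e,<t,<e,t>>>>>

At [Zoe [[Rome famous] red]] (required: <t,<e,t>>): Zoe is e, which is not a function with range <t,<e,t>>; hence [[Rome famous] red] is the functor — type <e,<t,<e,t>>>.
At [[Rome famous] red] (required: <e,<t,<e,t>>>): red is t, which is not a function with range <e,<t,<e,t>>>; hence [Rome famous] is the functor — type <t,<e,<t,<e,t>>>>.
At [Rome famous] (required: <t,<e,<t,<e,t>>>>): Rome is <e,e>, which is not a function with range <t,<e,<t,<e,t>>>>; hence famous is the functor — type <<e,e>,<t,<e,<t,<e,t>>>>>.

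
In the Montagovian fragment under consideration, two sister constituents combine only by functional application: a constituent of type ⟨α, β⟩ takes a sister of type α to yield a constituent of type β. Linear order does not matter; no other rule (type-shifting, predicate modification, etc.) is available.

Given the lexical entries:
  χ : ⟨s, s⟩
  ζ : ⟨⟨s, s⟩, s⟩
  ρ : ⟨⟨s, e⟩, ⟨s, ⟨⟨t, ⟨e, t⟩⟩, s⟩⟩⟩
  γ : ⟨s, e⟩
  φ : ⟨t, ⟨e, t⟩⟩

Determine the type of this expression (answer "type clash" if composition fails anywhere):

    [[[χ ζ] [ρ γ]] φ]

[χ ζ]: ζ is ⟨⟨s, s⟩, s⟩, χ is ⟨s, s⟩; result s.
[ρ γ]: ρ is ⟨⟨s, e⟩, ⟨s, ⟨⟨t, ⟨e, t⟩⟩, s⟩⟩⟩, γ is ⟨s, e⟩; result ⟨s, ⟨⟨t, ⟨e, t⟩⟩, s⟩⟩.
[[χ ζ] [ρ γ]]: [ρ γ] is ⟨s, ⟨⟨t, ⟨e, t⟩⟩, s⟩⟩, [χ ζ] is s; result ⟨⟨t, ⟨e, t⟩⟩, s⟩.
[[[χ ζ] [ρ γ]] φ]: [[χ ζ] [ρ γ]] is ⟨⟨t, ⟨e, t⟩⟩, s⟩, φ is ⟨t, ⟨e, t⟩⟩; result s.

s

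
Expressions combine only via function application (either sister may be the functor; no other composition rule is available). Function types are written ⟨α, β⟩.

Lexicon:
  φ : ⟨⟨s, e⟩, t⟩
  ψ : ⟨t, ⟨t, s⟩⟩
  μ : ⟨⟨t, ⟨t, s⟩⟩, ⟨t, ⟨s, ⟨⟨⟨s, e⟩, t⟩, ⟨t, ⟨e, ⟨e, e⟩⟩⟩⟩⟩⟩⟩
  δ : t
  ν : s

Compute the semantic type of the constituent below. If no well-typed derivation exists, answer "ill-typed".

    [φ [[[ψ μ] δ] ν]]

⟨t, ⟨e, ⟨e, e⟩⟩⟩

[ψ μ] — μ of type ⟨⟨t, ⟨t, s⟩⟩, ⟨t, ⟨s, ⟨⟨⟨s, e⟩, t⟩, ⟨t, ⟨e, ⟨e, e⟩⟩⟩⟩⟩⟩⟩ combines with ψ of type ⟨t, ⟨t, s⟩⟩: type ⟨t, ⟨s, ⟨⟨⟨s, e⟩, t⟩, ⟨t, ⟨e, ⟨e, e⟩⟩⟩⟩⟩⟩.
[[ψ μ] δ] — [ψ μ] of type ⟨t, ⟨s, ⟨⟨⟨s, e⟩, t⟩, ⟨t, ⟨e, ⟨e, e⟩⟩⟩⟩⟩⟩ combines with δ of type t: type ⟨s, ⟨⟨⟨s, e⟩, t⟩, ⟨t, ⟨e, ⟨e, e⟩⟩⟩⟩⟩.
[[[ψ μ] δ] ν] — [[ψ μ] δ] of type ⟨s, ⟨⟨⟨s, e⟩, t⟩, ⟨t, ⟨e, ⟨e, e⟩⟩⟩⟩⟩ combines with ν of type s: type ⟨⟨⟨s, e⟩, t⟩, ⟨t, ⟨e, ⟨e, e⟩⟩⟩⟩.
[φ [[[ψ μ] δ] ν]] — [[[ψ μ] δ] ν] of type ⟨⟨⟨s, e⟩, t⟩, ⟨t, ⟨e, ⟨e, e⟩⟩⟩⟩ combines with φ of type ⟨⟨s, e⟩, t⟩: type ⟨t, ⟨e, ⟨e, e⟩⟩⟩.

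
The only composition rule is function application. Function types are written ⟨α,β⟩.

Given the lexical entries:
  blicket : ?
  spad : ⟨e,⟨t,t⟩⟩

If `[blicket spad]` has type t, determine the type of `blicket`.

⟨⟨e,⟨t,t⟩⟩,t⟩

[blicket spad] must have type t. The sister spad has type ⟨e,⟨t,t⟩⟩; that is not a function onto t, so blicket must be the functor, of type ⟨⟨e,⟨t,t⟩⟩,t⟩.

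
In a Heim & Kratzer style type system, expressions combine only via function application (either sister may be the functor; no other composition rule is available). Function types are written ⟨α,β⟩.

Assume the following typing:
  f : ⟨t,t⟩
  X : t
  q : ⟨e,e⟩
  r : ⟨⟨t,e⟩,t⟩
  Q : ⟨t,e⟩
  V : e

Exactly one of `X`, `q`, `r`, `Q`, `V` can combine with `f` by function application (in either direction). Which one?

X

X — combines: f : ⟨t,t⟩ takes X : t as argument, giving t.
q : ⟨e,e⟩ — no; f wants t, and q wants e.
r : ⟨⟨t,e⟩,t⟩ — no; f wants t, and r wants ⟨t,e⟩.
Q : ⟨t,e⟩ — no; f wants t, and Q wants t.
V : e — no; f wants t, and V wants nothing (atomic).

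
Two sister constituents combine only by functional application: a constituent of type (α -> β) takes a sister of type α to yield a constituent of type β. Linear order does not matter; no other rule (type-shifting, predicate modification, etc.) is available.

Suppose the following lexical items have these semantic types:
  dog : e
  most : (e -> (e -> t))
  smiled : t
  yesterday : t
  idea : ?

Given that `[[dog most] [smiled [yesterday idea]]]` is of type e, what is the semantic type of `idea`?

At [[dog most] [smiled [yesterday idea]]] (required: e): [dog most] is (e -> t), which is not a function with range e; hence [smiled [yesterday idea]] is the functor — type ((e -> t) -> e).
At [smiled [yesterday idea]] (required: ((e -> t) -> e)): smiled is t, which is not a function with range ((e -> t) -> e); hence [yesterday idea] is the functor — type (t -> ((e -> t) -> e)).
At [yesterday idea] (required: (t -> ((e -> t) -> e))): yesterday is t, which is not a function with range (t -> ((e -> t) -> e)); hence idea is the functor — type (t -> (t -> ((e -> t) -> e))).

(t -> (t -> ((e -> t) -> e)))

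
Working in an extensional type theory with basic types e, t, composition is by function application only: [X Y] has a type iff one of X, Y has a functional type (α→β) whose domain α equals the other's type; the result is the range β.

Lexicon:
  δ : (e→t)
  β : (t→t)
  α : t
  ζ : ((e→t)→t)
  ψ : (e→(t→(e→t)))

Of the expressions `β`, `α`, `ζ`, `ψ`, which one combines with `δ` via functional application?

β : (t→t) — does not combine with δ.
α : t — does not combine with δ.
ζ — combines: ζ : ((e→t)→t) takes δ : (e→t) as argument, giving t.
ψ : (e→(t→(e→t))) — does not combine with δ.

ζ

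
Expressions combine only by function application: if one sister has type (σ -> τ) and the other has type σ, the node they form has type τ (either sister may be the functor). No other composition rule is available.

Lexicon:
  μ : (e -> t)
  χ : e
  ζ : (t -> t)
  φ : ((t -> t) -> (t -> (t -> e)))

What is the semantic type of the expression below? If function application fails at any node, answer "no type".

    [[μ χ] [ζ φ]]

(t -> e)

At [μ χ], μ : (e -> t) takes χ : e, giving t.
At [ζ φ], φ : ((t -> t) -> (t -> (t -> e))) takes ζ : (t -> t), giving (t -> (t -> e)).
At [[μ χ] [ζ φ]], [ζ φ] : (t -> (t -> e)) takes [μ χ] : t, giving (t -> e).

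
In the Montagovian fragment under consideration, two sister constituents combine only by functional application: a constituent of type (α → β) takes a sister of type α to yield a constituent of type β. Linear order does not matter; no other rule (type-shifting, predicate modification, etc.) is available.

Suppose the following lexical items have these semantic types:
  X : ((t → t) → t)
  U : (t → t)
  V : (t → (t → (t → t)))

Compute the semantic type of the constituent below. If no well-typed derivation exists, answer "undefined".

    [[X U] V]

(t → (t → t))

[X U]: ((t → t) → t) applied to (t → t) yields t.
[[X U] V]: (t → (t → (t → t))) applied to t yields (t → (t → t)).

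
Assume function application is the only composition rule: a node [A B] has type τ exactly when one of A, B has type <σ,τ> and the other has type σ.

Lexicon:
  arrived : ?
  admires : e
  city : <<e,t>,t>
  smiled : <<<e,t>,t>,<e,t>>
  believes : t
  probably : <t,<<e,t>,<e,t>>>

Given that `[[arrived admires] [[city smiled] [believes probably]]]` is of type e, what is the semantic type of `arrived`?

<e,<<e,t>,e>>

[[arrived admires] [[city smiled] [believes probably]]] must have type e. The sister [[city smiled] [believes probably]] has type <e,t>; that is not a function onto e, so [arrived admires] must be the functor, of type <<e,t>,e>.
[arrived admires] must have type <<e,t>,e>. The sister admires has type e; that is not a function onto <<e,t>,e>, so arrived must be the functor, of type <e,<<e,t>,e>>.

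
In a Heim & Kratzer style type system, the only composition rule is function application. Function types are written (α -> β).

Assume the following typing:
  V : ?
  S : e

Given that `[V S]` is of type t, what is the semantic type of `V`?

(e -> t)

[V S] must have type t. The sister S has type e; that is not a function onto t, so V must be the functor, of type (e -> t).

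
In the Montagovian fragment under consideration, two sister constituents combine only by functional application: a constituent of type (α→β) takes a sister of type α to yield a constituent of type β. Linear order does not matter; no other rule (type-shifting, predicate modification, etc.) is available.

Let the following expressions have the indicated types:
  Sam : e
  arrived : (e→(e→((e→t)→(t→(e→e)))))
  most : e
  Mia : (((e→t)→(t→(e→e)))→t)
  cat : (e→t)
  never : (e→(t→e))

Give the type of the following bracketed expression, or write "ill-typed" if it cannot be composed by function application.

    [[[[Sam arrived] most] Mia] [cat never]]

[Sam arrived]: functor arrived : (e→(e→((e→t)→(t→(e→e))))), argument Sam : e; result (e→((e→t)→(t→(e→e)))).
[[Sam arrived] most]: functor [Sam arrived] : (e→((e→t)→(t→(e→e)))), argument most : e; result ((e→t)→(t→(e→e))).
[[[Sam arrived] most] Mia]: functor Mia : (((e→t)→(t→(e→e)))→t), argument [[Sam arrived] most] : ((e→t)→(t→(e→e))); result t.
[cat never]: (e→t) and (e→(t→e)) cannot combine by function application — type clash.

ill-typed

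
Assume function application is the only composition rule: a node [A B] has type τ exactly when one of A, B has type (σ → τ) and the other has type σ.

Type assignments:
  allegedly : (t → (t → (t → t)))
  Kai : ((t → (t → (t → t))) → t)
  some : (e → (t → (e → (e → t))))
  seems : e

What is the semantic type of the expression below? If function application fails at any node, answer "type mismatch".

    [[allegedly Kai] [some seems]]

(e → (e → t))

At [allegedly Kai], Kai : ((t → (t → (t → t))) → t) takes allegedly : (t → (t → (t → t))), giving t.
At [some seems], some : (e → (t → (e → (e → t)))) takes seems : e, giving (t → (e → (e → t))).
At [[allegedly Kai] [some seems]], [some seems] : (t → (e → (e → t))) takes [allegedly Kai] : t, giving (e → (e → t)).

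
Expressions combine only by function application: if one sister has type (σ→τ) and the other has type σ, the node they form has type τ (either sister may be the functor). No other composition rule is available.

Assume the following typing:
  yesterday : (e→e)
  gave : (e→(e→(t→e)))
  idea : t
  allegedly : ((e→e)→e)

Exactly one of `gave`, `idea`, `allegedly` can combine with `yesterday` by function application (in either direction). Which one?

allegedly

gave : (e→(e→(t→e))) — no; yesterday wants e, and gave wants e.
idea : t — no; yesterday wants e, and idea wants nothing (atomic).
allegedly — combines: allegedly : ((e→e)→e) takes yesterday : (e→e) as argument, giving e.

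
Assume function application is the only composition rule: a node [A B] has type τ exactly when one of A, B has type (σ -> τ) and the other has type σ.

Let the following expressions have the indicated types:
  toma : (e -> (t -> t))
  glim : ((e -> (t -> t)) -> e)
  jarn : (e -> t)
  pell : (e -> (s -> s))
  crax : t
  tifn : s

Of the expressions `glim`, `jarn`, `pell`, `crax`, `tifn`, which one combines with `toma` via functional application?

glim

glim — combines: glim : ((e -> (t -> t)) -> e) takes toma : (e -> (t -> t)) as argument, giving e.
jarn : (e -> t) — toma needs e; jarn needs e; neither fits.
pell : (e -> (s -> s)) — toma needs e; pell needs e; neither fits.
crax : t — toma needs e; crax needs nothing (atomic); neither fits.
tifn : s — toma needs e; tifn needs nothing (atomic); neither fits.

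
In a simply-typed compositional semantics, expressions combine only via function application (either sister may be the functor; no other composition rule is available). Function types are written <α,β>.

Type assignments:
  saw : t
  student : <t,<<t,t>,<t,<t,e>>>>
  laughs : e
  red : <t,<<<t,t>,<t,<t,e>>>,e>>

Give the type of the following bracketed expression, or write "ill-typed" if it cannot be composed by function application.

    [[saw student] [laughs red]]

ill-typed

[saw student]: functor student : <t,<<t,t>,<t,<t,e>>>>, argument saw : t; result <<t,t>,<t,<t,e>>>.
At [laughs red]: neither e nor <t,<<<t,t>,<t,<t,e>>>,e>> can take the other as argument; the node is ill-typed.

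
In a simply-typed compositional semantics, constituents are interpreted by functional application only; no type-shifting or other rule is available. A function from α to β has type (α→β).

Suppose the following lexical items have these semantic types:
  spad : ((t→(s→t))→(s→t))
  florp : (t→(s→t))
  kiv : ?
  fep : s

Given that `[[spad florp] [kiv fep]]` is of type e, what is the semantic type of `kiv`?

[[spad florp] [kiv fep]] is required to be e. [spad florp] : (s→t) cannot yield e as functor, so [kiv fep] : ((s→t)→e).
[kiv fep] is required to be ((s→t)→e). fep : s cannot yield ((s→t)→e) as functor, so kiv : (s→((s→t)→e)).

(s→((s→t)→e))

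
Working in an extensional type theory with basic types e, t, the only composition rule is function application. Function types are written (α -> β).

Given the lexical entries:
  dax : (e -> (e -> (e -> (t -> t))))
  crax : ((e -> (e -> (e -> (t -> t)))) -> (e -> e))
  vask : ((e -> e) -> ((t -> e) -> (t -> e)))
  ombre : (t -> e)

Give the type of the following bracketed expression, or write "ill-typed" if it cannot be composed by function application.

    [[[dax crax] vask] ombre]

(t -> e)

[dax crax]: ((e -> (e -> (e -> (t -> t)))) -> (e -> e)) applied to (e -> (e -> (e -> (t -> t)))) yields (e -> e).
[[dax crax] vask]: ((e -> e) -> ((t -> e) -> (t -> e))) applied to (e -> e) yields ((t -> e) -> (t -> e)).
[[[dax crax] vask] ombre]: ((t -> e) -> (t -> e)) applied to (t -> e) yields (t -> e).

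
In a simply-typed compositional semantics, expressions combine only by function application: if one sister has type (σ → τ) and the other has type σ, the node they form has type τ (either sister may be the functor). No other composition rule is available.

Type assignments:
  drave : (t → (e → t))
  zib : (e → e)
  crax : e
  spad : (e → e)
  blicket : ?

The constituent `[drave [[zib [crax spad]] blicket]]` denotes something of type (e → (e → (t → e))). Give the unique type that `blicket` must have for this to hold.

(e → ((t → (e → t)) → (e → (e → (t → e)))))

[drave [[zib [crax spad]] blicket]] must have type (e → (e → (t → e))). The sister drave has type (t → (e → t)); that is not a function onto (e → (e → (t → e))), so [[zib [crax spad]] blicket] must be the functor, of type ((t → (e → t)) → (e → (e → (t → e)))).
[[zib [crax spad]] blicket] must have type ((t → (e → t)) → (e → (e → (t → e)))). The sister [zib [crax spad]] has type e; that is not a function onto ((t → (e → t)) → (e → (e → (t → e)))), so blicket must be the functor, of type (e → ((t → (e → t)) → (e → (e → (t → e))))).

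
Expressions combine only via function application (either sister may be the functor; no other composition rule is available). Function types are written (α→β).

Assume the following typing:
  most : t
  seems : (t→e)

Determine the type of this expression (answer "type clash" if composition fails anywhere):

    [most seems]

e

[most seems]: functor seems : (t→e), argument most : t; result e.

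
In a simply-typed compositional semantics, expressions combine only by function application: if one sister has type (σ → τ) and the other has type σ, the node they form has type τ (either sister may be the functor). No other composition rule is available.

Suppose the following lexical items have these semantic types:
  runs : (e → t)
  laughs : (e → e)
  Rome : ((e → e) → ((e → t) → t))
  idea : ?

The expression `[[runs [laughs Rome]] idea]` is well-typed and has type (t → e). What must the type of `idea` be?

(t → (t → e))

[[runs [laughs Rome]] idea] must have type (t → e). The sister [runs [laughs Rome]] has type t; that is not a function onto (t → e), so idea must be the functor, of type (t → (t → e)).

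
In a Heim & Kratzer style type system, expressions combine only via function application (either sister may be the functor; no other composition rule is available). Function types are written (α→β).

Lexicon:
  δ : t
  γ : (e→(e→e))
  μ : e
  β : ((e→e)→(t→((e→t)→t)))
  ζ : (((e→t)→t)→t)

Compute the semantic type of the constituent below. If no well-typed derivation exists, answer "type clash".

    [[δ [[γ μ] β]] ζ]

t

[γ μ] — γ of type (e→(e→e)) combines with μ of type e: type (e→e).
[[γ μ] β] — β of type ((e→e)→(t→((e→t)→t))) combines with [γ μ] of type (e→e): type (t→((e→t)→t)).
[δ [[γ μ] β]] — [[γ μ] β] of type (t→((e→t)→t)) combines with δ of type t: type ((e→t)→t).
[[δ [[γ μ] β]] ζ] — ζ of type (((e→t)→t)→t) combines with [δ [[γ μ] β]] of type ((e→t)→t): type t.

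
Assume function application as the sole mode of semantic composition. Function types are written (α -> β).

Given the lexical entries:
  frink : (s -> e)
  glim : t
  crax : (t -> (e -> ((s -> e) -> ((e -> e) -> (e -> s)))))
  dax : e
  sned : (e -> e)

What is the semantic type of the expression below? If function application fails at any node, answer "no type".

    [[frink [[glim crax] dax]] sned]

[glim crax]: functor crax : (t -> (e -> ((s -> e) -> ((e -> e) -> (e -> s))))), argument glim : t; result (e -> ((s -> e) -> ((e -> e) -> (e -> s)))).
[[glim crax] dax]: functor [glim crax] : (e -> ((s -> e) -> ((e -> e) -> (e -> s)))), argument dax : e; result ((s -> e) -> ((e -> e) -> (e -> s))).
[frink [[glim crax] dax]]: functor [[glim crax] dax] : ((s -> e) -> ((e -> e) -> (e -> s))), argument frink : (s -> e); result ((e -> e) -> (e -> s)).
[[frink [[glim crax] dax]] sned]: functor [frink [[glim crax] dax]] : ((e -> e) -> (e -> s)), argument sned : (e -> e); result (e -> s).

(e -> s)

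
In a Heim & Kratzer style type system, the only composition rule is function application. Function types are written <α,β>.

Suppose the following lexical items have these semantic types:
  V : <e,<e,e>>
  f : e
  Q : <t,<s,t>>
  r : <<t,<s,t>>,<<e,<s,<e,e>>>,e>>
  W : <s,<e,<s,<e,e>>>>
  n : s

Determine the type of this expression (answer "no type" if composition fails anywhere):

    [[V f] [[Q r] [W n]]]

e

At [V f], V : <e,<e,e>> takes f : e, giving <e,e>.
At [Q r], r : <<t,<s,t>>,<<e,<s,<e,e>>>,e>> takes Q : <t,<s,t>>, giving <<e,<s,<e,e>>>,e>.
At [W n], W : <s,<e,<s,<e,e>>>> takes n : s, giving <e,<s,<e,e>>>.
At [[Q r] [W n]], [Q r] : <<e,<s,<e,e>>>,e> takes [W n] : <e,<s,<e,e>>>, giving e.
At [[V f] [[Q r] [W n]]], [V f] : <e,e> takes [[Q r] [W n]] : e, giving e.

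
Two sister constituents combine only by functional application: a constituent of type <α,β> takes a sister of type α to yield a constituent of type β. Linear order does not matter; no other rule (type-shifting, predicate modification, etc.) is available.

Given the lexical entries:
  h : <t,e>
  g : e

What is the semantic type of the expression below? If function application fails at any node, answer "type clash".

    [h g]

[h g]: <t,e> with e — neither is a function whose domain matches the other; composition fails here.

type clash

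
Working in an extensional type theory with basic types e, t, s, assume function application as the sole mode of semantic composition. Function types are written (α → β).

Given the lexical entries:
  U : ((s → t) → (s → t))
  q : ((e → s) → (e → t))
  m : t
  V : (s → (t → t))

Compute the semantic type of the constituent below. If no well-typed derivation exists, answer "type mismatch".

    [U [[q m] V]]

type mismatch

[q m]: ((e → s) → (e → t)) and t cannot combine by function application — type clash.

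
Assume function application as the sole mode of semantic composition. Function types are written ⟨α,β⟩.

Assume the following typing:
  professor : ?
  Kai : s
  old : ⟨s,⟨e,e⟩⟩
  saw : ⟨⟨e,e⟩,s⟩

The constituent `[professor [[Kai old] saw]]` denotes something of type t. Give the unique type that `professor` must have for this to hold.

⟨s,t⟩

[professor [[Kai old] saw]] is required to be t. [[Kai old] saw] : s cannot yield t as functor, so professor : ⟨s,t⟩.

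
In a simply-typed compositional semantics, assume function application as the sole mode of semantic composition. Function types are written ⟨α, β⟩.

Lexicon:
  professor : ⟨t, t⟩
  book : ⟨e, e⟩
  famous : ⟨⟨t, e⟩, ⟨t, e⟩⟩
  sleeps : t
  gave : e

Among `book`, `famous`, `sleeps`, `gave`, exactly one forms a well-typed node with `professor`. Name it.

book : ⟨e, e⟩ — does not combine with professor.
famous : ⟨⟨t, e⟩, ⟨t, e⟩⟩ — does not combine with professor.
sleeps — combines: professor : ⟨t, t⟩ takes sleeps : t as argument, giving t.
gave : e — does not combine with professor.

sleeps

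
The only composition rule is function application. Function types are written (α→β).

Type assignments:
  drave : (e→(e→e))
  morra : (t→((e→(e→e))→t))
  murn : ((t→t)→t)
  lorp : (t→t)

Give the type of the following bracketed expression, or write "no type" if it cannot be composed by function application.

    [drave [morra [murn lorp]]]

t

[murn lorp]: ((t→t)→t) applied to (t→t) yields t.
[morra [murn lorp]]: (t→((e→(e→e))→t)) applied to t yields ((e→(e→e))→t).
[drave [morra [murn lorp]]]: ((e→(e→e))→t) applied to (e→(e→e)) yields t.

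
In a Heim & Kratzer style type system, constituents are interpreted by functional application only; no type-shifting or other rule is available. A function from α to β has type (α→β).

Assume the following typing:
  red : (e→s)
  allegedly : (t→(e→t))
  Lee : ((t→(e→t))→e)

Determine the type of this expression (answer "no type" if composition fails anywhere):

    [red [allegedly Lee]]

[allegedly Lee]: functor Lee : ((t→(e→t))→e), argument allegedly : (t→(e→t)); result e.
[red [allegedly Lee]]: functor red : (e→s), argument [allegedly Lee] : e; result s.

s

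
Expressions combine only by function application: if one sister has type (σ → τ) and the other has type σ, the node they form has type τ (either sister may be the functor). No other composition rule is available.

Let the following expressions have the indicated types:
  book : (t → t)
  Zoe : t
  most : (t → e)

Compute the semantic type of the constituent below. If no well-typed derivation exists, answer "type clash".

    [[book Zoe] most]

e

[book Zoe]: book is (t → t), Zoe is t; result t.
[[book Zoe] most]: most is (t → e), [book Zoe] is t; result e.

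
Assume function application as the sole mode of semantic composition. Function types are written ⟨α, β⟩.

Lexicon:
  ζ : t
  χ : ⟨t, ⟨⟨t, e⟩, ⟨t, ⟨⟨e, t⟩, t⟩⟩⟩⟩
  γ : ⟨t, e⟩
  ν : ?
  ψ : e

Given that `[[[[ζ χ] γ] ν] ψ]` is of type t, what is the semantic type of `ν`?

⟨⟨t, ⟨⟨e, t⟩, t⟩⟩, ⟨e, t⟩⟩

[[[[ζ χ] γ] ν] ψ] is required to be t. ψ : e cannot yield t as functor, so [[[ζ χ] γ] ν] : ⟨e, t⟩.
[[[ζ χ] γ] ν] is required to be ⟨e, t⟩. [[ζ χ] γ] : ⟨t, ⟨⟨e, t⟩, t⟩⟩ cannot yield ⟨e, t⟩ as functor, so ν : ⟨⟨t, ⟨⟨e, t⟩, t⟩⟩, ⟨e, t⟩⟩.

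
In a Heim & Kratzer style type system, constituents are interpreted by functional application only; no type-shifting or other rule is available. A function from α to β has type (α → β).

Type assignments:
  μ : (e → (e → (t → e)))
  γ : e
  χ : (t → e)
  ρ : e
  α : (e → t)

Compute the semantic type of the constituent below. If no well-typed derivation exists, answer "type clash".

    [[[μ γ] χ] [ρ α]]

At [μ γ], μ : (e → (e → (t → e))) takes γ : e, giving (e → (t → e)).
[[μ γ] χ]: (e → (t → e)) with (t → e) — neither is a function whose domain matches the other; composition fails here.

type clash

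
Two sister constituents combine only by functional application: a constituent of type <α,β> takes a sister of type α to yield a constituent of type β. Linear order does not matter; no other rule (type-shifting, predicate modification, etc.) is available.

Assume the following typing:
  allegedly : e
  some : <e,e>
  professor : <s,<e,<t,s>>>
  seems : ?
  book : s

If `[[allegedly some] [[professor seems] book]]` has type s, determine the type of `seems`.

<<s,<e,<t,s>>>,<s,<e,s>>>

[[allegedly some] [[professor seems] book]] is required to be s. [allegedly some] : e cannot yield s as functor, so [[professor seems] book] : <e,s>.
[[professor seems] book] is required to be <e,s>. book : s cannot yield <e,s> as functor, so [professor seems] : <s,<e,s>>.
[professor seems] is required to be <s,<e,s>>. professor : <s,<e,<t,s>>> cannot yield <s,<e,s>> as functor, so seems : <<s,<e,<t,s>>>,<s,<e,s>>>.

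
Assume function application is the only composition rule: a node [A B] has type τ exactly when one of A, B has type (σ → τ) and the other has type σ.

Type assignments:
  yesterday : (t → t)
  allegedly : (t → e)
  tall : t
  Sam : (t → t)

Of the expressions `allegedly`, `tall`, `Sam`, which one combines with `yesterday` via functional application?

allegedly : (t → e) — yesterday needs t; allegedly needs t; neither fits.
tall — combines: yesterday : (t → t) takes tall : t as argument, giving t.
Sam : (t → t) — yesterday needs t; Sam needs t; neither fits.

tall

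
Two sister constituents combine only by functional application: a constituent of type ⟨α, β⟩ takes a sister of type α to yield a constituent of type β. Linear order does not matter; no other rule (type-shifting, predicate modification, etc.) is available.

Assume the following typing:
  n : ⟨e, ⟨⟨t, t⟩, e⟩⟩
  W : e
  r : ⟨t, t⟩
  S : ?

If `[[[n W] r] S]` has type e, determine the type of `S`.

⟨e, e⟩

[[[n W] r] S] must have type e. The sister [[n W] r] has type e; that is not a function onto e, so S must be the functor, of type ⟨e, e⟩.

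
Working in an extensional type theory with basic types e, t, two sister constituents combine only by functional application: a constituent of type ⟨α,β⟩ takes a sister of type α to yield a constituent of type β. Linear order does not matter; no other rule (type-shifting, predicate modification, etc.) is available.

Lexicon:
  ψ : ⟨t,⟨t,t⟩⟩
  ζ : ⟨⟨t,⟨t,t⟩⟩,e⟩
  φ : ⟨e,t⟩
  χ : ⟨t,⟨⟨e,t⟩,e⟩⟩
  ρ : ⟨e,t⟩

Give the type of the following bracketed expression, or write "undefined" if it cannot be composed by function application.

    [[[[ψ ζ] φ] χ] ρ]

e

[ψ ζ] — ζ of type ⟨⟨t,⟨t,t⟩⟩,e⟩ combines with ψ of type ⟨t,⟨t,t⟩⟩: type e.
[[ψ ζ] φ] — φ of type ⟨e,t⟩ combines with [ψ ζ] of type e: type t.
[[[ψ ζ] φ] χ] — χ of type ⟨t,⟨⟨e,t⟩,e⟩⟩ combines with [[ψ ζ] φ] of type t: type ⟨⟨e,t⟩,e⟩.
[[[[ψ ζ] φ] χ] ρ] — [[[ψ ζ] φ] χ] of type ⟨⟨e,t⟩,e⟩ combines with ρ of type ⟨e,t⟩: type e.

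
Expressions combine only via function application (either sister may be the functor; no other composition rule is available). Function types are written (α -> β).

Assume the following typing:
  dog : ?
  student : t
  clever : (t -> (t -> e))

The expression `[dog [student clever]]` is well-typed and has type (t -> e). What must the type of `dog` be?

((t -> e) -> (t -> e))

At [dog [student clever]] (required: (t -> e)): [student clever] is (t -> e), which is not a function with range (t -> e); hence dog is the functor — type ((t -> e) -> (t -> e)).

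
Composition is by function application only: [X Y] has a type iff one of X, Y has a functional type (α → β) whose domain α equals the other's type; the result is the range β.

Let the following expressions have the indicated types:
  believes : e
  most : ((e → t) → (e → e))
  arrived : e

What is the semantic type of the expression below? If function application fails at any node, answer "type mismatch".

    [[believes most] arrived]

type mismatch

[believes most]: e and ((e → t) → (e → e)) cannot combine by function application — type clash.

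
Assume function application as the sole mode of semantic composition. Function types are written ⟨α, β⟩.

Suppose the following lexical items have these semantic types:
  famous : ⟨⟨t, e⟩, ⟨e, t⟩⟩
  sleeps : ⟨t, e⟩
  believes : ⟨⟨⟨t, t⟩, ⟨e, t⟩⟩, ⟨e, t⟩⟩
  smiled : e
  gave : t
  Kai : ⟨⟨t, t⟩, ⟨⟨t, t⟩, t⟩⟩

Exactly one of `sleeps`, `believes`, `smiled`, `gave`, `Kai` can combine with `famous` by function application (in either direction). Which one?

sleeps — combines: famous : ⟨⟨t, e⟩, ⟨e, t⟩⟩ takes sleeps : ⟨t, e⟩ as argument, giving ⟨e, t⟩.
believes : ⟨⟨⟨t, t⟩, ⟨e, t⟩⟩, ⟨e, t⟩⟩ — neither side's domain matches the other.
smiled : e — neither side's domain matches the other.
gave : t — neither side's domain matches the other.
Kai : ⟨⟨t, t⟩, ⟨⟨t, t⟩, t⟩⟩ — neither side's domain matches the other.

sleeps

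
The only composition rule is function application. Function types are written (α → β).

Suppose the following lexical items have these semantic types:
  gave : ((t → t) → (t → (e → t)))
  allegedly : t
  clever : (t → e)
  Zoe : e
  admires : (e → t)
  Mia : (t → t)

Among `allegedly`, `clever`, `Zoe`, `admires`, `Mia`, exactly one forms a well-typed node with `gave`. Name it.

Mia

allegedly : t — does not combine with gave.
clever : (t → e) — does not combine with gave.
Zoe : e — does not combine with gave.
admires : (e → t) — does not combine with gave.
Mia — combines: gave : ((t → t) → (t → (e → t))) takes Mia : (t → t) as argument, giving (t → (e → t)).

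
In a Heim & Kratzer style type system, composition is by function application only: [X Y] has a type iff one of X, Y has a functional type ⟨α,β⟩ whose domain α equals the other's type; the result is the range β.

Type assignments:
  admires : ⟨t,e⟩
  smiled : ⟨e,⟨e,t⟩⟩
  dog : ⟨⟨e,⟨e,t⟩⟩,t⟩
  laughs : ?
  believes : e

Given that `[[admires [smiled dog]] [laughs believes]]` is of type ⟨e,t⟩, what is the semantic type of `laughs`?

⟨e,⟨e,⟨e,t⟩⟩⟩

For [[admires [smiled dog]] [laughs believes]] to have type ⟨e,t⟩ with [admires [smiled dog]] of type e, [laughs believes] must be the function: [laughs believes] : ⟨e,⟨e,t⟩⟩.
For [laughs believes] to have type ⟨e,⟨e,t⟩⟩ with believes of type e, laughs must be the function: laughs : ⟨e,⟨e,⟨e,t⟩⟩⟩.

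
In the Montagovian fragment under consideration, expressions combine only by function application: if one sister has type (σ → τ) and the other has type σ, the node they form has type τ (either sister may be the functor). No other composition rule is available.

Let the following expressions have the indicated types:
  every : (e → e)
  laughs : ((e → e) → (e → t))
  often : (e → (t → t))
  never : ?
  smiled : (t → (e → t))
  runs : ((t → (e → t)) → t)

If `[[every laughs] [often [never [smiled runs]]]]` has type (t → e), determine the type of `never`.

(t → ((e → (t → t)) → ((e → t) → (t → e))))

At [[every laughs] [often [never [smiled runs]]]] (required: (t → e)): [every laughs] is (e → t), which is not a function with range (t → e); hence [often [never [smiled runs]]] is the functor — type ((e → t) → (t → e)).
At [often [never [smiled runs]]] (required: ((e → t) → (t → e))): often is (e → (t → t)), which is not a function with range ((e → t) → (t → e)); hence [never [smiled runs]] is the functor — type ((e → (t → t)) → ((e → t) → (t → e))).
At [never [smiled runs]] (required: ((e → (t → t)) → ((e → t) → (t → e)))): [smiled runs] is t, which is not a function with range ((e → (t → t)) → ((e → t) → (t → e))); hence never is the functor — type (t → ((e → (t → t)) → ((e → t) → (t → e)))).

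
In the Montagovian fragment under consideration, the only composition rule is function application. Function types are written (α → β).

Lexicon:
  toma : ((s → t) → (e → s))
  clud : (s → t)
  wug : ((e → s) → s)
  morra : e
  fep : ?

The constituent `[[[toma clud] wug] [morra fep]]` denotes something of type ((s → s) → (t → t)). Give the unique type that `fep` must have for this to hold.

(e → (s → ((s → s) → (t → t))))

At [[[toma clud] wug] [morra fep]] (required: ((s → s) → (t → t))): [[toma clud] wug] is s, which is not a function with range ((s → s) → (t → t)); hence [morra fep] is the functor — type (s → ((s → s) → (t → t))).
At [morra fep] (required: (s → ((s → s) → (t → t)))): morra is e, which is not a function with range (s → ((s → s) → (t → t))); hence fep is the functor — type (e → (s → ((s → s) → (t → t)))).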